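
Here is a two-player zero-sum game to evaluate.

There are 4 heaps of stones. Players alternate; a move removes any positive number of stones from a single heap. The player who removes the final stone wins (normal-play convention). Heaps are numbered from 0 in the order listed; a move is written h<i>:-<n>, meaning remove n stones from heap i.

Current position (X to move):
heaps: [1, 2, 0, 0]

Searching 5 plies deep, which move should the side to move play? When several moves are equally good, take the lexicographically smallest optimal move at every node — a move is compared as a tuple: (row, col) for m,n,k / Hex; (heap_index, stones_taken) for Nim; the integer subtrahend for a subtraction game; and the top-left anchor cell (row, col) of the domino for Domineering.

[(1,2,0,0)] X move#1: h0:-1:-1/(0,2,0,0), h1:-1:+1/(1,1,0,0)*, h1:-2:-1/(1,0,0,0)
[(1,1,0,0)] O move#2: h0:-1:-1/(0,1,0,0)*, h1:-1:-1/(1,0,0,0)
[(0,1,0,0)] X move#3: h1:-1:+1/(0,0,0,0)*
[(0,0,0,0)] end (terminal -1, O#4); searched (1,2,0,0) to 5

X's best at [(1,2,0,0)]: h1:-1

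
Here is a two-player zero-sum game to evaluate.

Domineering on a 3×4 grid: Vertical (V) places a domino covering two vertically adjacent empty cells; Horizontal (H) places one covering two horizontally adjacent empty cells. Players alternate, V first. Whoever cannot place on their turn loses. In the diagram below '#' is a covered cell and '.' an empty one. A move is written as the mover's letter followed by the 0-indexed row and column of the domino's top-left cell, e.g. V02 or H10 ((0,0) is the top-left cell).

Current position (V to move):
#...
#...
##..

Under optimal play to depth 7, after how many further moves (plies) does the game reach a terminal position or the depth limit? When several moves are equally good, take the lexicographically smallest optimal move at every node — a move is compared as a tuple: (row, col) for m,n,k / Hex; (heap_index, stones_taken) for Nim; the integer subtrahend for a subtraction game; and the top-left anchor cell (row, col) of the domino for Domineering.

PV length from [#.../#.../##..]: 3 plies

p1 V@[#.../#.../##..]: V01[##../##../##..]-1 V02[#.#./#.#./##..]+1* V03[#..#/#..#/##..]-1 V12[#.../#.#./###.]+1 V13[#.../#..#/##.#]-1
p2 H@[#.#./#.#./##..]: H22[#.#./#.#./####]-1*
p3 V@[#.#./#.#./####]: V01[###./###./####]+1* V03[#.##/#.##/####]+1
p4 H@[###./###./####] terminal -1; root [#.../#.../##..] d7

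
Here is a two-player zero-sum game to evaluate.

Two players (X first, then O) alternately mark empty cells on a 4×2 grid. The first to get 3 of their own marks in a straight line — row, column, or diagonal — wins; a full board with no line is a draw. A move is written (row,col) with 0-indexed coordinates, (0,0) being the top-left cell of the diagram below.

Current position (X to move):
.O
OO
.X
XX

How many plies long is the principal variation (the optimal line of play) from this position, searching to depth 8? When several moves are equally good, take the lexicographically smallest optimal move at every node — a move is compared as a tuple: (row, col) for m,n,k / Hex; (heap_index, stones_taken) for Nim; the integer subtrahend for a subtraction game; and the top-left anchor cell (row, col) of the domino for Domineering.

PV length from [.O/OO/.X/XX]: 2 plies

ply 1, X at .O/OO/.X/XX | (0,0)=+0→XO/OO/.X/XX*; (2,0)=+0→.O/OO/XX/XX
ply 2, O at XO/OO/.X/XX | (2,0)=+0→XO/OO/OX/XX*
ply 3: XO/OO/OX/XX is terminal +0 (X); from .O/OO/.X/XX depth 8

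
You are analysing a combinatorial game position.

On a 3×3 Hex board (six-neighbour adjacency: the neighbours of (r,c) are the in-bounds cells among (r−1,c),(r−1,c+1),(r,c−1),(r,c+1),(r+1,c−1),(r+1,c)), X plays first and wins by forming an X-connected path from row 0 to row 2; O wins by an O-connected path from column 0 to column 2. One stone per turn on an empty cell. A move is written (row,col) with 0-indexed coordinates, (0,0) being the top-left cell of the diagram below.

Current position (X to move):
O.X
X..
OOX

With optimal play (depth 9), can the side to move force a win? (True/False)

X winning at [O.X/X../OOX]: True

[O.X/X../OOX] X move#1: (0,1):-1/OXX/X../OOX, (1,1):-1/O.X/XX./OOX, (1,2):+1/O.X/X.X/OOX*
[O.X/X.X/OOX] end (terminal -1, O#2); searched O.X/X../OOX to 9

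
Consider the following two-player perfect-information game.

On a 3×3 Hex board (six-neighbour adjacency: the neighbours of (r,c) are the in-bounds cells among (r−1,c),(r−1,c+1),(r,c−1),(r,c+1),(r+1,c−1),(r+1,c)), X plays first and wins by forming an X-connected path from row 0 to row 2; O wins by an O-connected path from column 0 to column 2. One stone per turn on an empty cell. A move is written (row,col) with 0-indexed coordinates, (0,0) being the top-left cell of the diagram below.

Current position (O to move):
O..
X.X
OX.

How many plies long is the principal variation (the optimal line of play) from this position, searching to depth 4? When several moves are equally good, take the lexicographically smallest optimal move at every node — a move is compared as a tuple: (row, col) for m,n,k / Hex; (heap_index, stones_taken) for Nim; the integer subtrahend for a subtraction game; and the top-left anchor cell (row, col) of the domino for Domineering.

PV length from [O../X.X/OX.]: 3 plies

[O../X.X/OX.] O move#1: (0,1):-1/OO./X.X/OX., (0,2):+1/O.O/X.X/OX.*, (1,1):-1/O../XOX/OX., (2,2):-1/O../X.X/OXO
[O.O/X.X/OX.] X move#2: (0,1):-1/OXO/X.X/OX.*, (1,1):-1/O.O/XXX/OX., (2,2):-1/O.O/X.X/OXX
[OXO/X.X/OX.] O move#3: (1,1):+1/OXO/XOX/OX.*, (2,2):-1/OXO/X.X/OXO
[OXO/XOX/OX.] end (terminal -1, X#4); searched O../X.X/OX. to 4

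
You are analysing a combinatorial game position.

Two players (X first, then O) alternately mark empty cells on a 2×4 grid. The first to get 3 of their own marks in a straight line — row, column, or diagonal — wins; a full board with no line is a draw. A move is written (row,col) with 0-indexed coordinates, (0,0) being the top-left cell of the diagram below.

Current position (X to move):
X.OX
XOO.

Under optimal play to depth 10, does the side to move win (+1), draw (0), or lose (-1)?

value(X.OX/XOO., X) = 0

[X.OX/XOO.] X move#1: (0,1):-1/XXOX/XOO., (1,3):+0/X.OX/XOOX*
[X.OX/XOOX] O move#2: (0,1):+0/XOOX/XOOX*
[XOOX/XOOX] end (terminal +0, X#3); searched X.OX/XOO. to 10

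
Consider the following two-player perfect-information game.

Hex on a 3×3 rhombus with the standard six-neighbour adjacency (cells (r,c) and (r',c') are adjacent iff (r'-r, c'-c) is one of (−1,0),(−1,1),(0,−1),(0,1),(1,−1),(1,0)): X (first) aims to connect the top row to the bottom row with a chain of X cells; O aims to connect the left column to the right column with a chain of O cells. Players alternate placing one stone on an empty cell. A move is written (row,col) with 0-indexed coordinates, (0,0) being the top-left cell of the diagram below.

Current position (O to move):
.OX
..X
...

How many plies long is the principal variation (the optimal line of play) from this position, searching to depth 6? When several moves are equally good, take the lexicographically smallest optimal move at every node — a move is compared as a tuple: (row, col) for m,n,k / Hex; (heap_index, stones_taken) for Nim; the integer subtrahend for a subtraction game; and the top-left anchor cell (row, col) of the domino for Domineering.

p1 O@[.OX/..X/...]: (0,0)[OOX/..X/...]-1* (1,0)[.OX/O.X/...]-1 (1,1)[.OX/.OX/...]-1 (2,0)[.OX/..X/O..]-1 (2,1)[.OX/..X/.O.]-1 (2,2)[.OX/..X/..O]-1
p2 X@[OOX/..X/...]: (1,0)[OOX/X.X/...]+1* (1,1)[OOX/.XX/...]+1 (2,0)[OOX/..X/X..]+1 (2,1)[OOX/..X/.X.]+1 (2,2)[OOX/..X/..X]+1
p3 O@[OOX/X.X/...]: (1,1)[OOX/XOX/...]-1* (2,0)[OOX/X.X/O..]-1 (2,1)[OOX/X.X/.O.]-1 (2,2)[OOX/X.X/..O]-1
p4 X@[OOX/XOX/...]: (2,0)[OOX/XOX/X..]+1* (2,1)[OOX/XOX/.X.]+1 (2,2)[OOX/XOX/..X]+1
p5 O@[OOX/XOX/X..]: (2,1)[OOX/XOX/XO.]-1* (2,2)[OOX/XOX/X.O]-1
p6 X@[OOX/XOX/XO.]: (2,2)[OOX/XOX/XOX]+1*
p7 O@[OOX/XOX/XOX] terminal -1; root [.OX/..X/...] d6

PV length from [.OX/..X/...]: 6 plies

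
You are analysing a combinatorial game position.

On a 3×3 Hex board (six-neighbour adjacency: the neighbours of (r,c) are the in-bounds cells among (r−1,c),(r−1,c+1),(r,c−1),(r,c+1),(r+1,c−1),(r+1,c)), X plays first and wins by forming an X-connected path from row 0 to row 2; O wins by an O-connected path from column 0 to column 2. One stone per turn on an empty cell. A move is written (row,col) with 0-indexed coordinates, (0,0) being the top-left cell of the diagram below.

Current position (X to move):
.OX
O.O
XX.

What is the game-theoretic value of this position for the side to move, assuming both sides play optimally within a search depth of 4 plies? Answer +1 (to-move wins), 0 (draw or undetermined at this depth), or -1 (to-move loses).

value(.OX/O.O/XX., X) = +1

ply 1, X at .OX/O.O/XX. | (0,0)=-1→XOX/O.O/XX.; (1,1)=+1→.OX/OXO/XX.*; (2,2)=-1→.OX/O.O/XXX
ply 2: .OX/OXO/XX. is terminal -1 (O); from .OX/O.O/XX. depth 4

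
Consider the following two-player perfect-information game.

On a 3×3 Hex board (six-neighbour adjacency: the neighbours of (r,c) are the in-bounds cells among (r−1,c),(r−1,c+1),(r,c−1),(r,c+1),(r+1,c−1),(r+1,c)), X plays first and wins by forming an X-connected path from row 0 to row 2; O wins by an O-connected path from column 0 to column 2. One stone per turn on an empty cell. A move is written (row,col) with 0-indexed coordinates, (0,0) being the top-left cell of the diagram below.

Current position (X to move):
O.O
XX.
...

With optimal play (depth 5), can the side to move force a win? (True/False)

X winning at [O.O/XX./...]: True

ply 1, X at O.O/XX./... | (0,1)=+1→OXO/XX./...*; (1,2)=-1→O.O/XXX/...; (2,0)=-1→O.O/XX./X..; (2,1)=-1→O.O/XX./.X.; (2,2)=-1→O.O/XX./..X
ply 2, O at OXO/XX./... | (1,2)=-1→OXO/XXO/...*; (2,0)=-1→OXO/XX./O..; (2,1)=-1→OXO/XX./.O.; (2,2)=-1→OXO/XX./..O
ply 3, X at OXO/XXO/... | (2,0)=+1→OXO/XXO/X..*; (2,1)=+1→OXO/XXO/.X.; (2,2)=+1→OXO/XXO/..X
ply 4: OXO/XXO/X.. is terminal -1 (O); from O.O/XX./... depth 5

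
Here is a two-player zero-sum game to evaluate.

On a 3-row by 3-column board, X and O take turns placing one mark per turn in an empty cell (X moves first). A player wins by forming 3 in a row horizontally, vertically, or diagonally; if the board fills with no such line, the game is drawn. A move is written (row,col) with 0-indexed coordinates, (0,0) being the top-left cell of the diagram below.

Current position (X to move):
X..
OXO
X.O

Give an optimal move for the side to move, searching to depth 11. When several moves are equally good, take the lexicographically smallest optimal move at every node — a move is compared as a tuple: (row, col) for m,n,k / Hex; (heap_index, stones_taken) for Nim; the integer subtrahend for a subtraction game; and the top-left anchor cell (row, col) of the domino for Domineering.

X's best at [X../OXO/X.O]: (0,2)

ply 1, X at X../OXO/X.O | (0,1)=-1→XX./OXO/X.O; (0,2)=+1→X.X/OXO/X.O*; (2,1)=-1→X../OXO/XXO
ply 2: X.X/OXO/X.O is terminal -1 (O); from X../OXO/X.O depth 11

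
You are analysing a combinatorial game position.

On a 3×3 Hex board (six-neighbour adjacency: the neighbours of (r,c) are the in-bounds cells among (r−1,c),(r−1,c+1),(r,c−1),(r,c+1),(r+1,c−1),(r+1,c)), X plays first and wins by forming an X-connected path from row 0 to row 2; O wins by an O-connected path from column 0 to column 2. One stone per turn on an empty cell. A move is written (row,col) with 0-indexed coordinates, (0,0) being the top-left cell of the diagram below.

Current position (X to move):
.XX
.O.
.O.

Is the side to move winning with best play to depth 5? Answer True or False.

X winning at [.XX/.O./.O.]: False

[.XX/.O./.O.] X move#1: (0,0):-1/XXX/.O./.O.*, (1,0):-1/.XX/XO./.O., (1,2):-1/.XX/.OX/.O., (2,0):-1/.XX/.O./XO., (2,2):-1/.XX/.O./.OX
[XXX/.O./.O.] O move#2: (1,0):+1/XXX/OO./.O.*, (1,2):+1/XXX/.OO/.O., (2,0):+1/XXX/.O./OO., (2,2):+1/XXX/.O./.OO
[XXX/OO./.O.] X move#3: (1,2):-1/XXX/OOX/.O.*, (2,0):-1/XXX/OO./XO., (2,2):-1/XXX/OO./.OX
[XXX/OOX/.O.] O move#4: (2,0):-1/XXX/OOX/OO., (2,2):+1/XXX/OOX/.OO*
[XXX/OOX/.OO] end (terminal -1, X#5); searched .XX/.O./.O. to 5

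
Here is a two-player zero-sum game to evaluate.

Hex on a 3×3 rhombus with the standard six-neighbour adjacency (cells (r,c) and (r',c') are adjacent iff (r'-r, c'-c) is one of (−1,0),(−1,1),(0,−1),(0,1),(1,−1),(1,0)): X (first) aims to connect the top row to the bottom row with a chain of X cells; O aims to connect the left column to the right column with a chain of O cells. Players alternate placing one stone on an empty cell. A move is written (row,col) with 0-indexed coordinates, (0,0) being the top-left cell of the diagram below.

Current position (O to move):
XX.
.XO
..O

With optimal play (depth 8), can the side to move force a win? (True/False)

O winning at [XX./.XO/..O]: False

p1 O@[XX./.XO/..O]: (0,2)[XXO/.XO/..O]-1* (1,0)[XX./OXO/..O]-1 (2,0)[XX./.XO/O.O]-1 (2,1)[XX./.XO/.OO]-1
p2 X@[XXO/.XO/..O]: (1,0)[XXO/XXO/..O]+1* (2,0)[XXO/.XO/X.O]+1 (2,1)[XXO/.XO/.XO]+1
p3 O@[XXO/XXO/..O]: (2,0)[XXO/XXO/O.O]-1* (2,1)[XXO/XXO/.OO]-1
p4 X@[XXO/XXO/O.O]: (2,1)[XXO/XXO/OXO]+1*
p5 O@[XXO/XXO/OXO] terminal -1; root [XX./.XO/..O] d8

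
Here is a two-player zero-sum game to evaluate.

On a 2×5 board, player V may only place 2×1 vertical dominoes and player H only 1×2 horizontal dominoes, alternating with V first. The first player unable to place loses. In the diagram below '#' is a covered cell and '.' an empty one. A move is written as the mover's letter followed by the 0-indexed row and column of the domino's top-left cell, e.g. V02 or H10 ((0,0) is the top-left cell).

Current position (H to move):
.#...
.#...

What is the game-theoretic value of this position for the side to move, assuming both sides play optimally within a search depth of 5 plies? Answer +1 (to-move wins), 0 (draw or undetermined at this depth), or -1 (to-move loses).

value(.#.../.#..., H) = -1

p1 H@[.#.../.#...]: H02[.###./.#...]-1* H03[.#.##/.#...]-1 H12[.#.../.###.]-1 H13[.#.../.#.##]-1
p2 V@[.###./.#...]: V00[####./##...]-1 V04[.####/.#..#]+1*
p3 H@[.####/.#..#]: H12[.####/.####]-1*
p4 V@[.####/.####]: V00[#####/#####]+1*
p5 H@[#####/#####] terminal -1; root [.#.../.#...] d5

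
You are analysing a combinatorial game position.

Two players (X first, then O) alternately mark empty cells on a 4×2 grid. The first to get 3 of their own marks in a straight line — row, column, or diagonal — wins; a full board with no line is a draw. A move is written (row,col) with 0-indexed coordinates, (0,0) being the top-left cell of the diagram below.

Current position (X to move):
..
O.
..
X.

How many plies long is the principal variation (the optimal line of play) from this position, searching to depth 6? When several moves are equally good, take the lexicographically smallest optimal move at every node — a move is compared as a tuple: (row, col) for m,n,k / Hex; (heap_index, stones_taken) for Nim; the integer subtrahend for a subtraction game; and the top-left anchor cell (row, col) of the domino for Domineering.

[../O./../X.] X move#1: (0,0):+0/X./O./../X.*, (0,1):+0/.X/O./../X., (1,1):+0/../OX/../X., (2,0):+0/../O./X./X., (2,1):+0/../O./.X/X., (3,1):+0/../O./../XX
[X./O./../X.] O move#2: (0,1):+0/XO/O./../X.*, (1,1):+0/X./OO/../X., (2,0):+0/X./O./O./X., (2,1):+0/X./O./.O/X., (3,1):+0/X./O./../XO
[XO/O./../X.] X move#3: (1,1):+0/XO/OX/../X.*, (2,0):+0/XO/O./X./X., (2,1):+0/XO/O./.X/X., (3,1):+0/XO/O./../XX
[XO/OX/../X.] O move#4: (2,0):+0/XO/OX/O./X.*, (2,1):+0/XO/OX/.O/X., (3,1):+0/XO/OX/../XO
[XO/OX/O./X.] X move#5: (2,1):+0/XO/OX/OX/X.*, (3,1):+0/XO/OX/O./XX
[XO/OX/OX/X.] O move#6: (3,1):+0/XO/OX/OX/XO*
[XO/OX/OX/XO] end (terminal +0, X#7); searched ../O./../X. to 6

PV length from [../O./../X.]: 6 plies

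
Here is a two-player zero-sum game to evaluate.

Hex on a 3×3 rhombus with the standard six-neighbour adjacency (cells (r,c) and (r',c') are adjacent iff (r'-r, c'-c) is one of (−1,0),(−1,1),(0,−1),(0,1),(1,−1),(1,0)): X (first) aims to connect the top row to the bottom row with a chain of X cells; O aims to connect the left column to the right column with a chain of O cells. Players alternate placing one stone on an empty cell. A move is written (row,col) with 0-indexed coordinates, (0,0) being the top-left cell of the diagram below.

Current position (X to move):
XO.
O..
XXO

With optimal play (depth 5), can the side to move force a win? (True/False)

p1 X@[XO./O../XXO]: (0,2)[XOX/O../XXO]+1* (1,1)[XO./OX./XXO]-1 (1,2)[XO./O.X/XXO]-1
p2 O@[XOX/O../XXO]: (1,1)[XOX/OO./XXO]-1* (1,2)[XOX/O.O/XXO]-1
p3 X@[XOX/OO./XXO]: (1,2)[XOX/OOX/XXO]+1*
p4 O@[XOX/OOX/XXO] terminal -1; root [XO./O../XXO] d5

X winning at [XO./O../XXO]: True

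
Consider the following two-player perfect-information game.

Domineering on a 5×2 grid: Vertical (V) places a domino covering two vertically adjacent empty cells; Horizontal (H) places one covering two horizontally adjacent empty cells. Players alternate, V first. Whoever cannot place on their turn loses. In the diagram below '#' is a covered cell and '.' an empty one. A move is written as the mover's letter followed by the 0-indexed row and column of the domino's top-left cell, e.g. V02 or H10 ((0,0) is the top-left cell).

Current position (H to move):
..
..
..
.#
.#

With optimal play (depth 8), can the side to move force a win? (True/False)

H winning at [../../../.#/.#]: True

[../../../.#/.#] H move#1: H00:-1/##/../../.#/.#, H10:+1/../##/../.#/.#*, H20:-1/../../##/.#/.#
[../##/../.#/.#] V move#2: V20:-1/../##/#./##/.#*, V30:-1/../##/../##/##
[../##/#./##/.#] H move#3: H00:+1/##/##/#./##/.#*
[##/##/#./##/.#] end (terminal -1, V#4); searched ../../../.#/.# to 8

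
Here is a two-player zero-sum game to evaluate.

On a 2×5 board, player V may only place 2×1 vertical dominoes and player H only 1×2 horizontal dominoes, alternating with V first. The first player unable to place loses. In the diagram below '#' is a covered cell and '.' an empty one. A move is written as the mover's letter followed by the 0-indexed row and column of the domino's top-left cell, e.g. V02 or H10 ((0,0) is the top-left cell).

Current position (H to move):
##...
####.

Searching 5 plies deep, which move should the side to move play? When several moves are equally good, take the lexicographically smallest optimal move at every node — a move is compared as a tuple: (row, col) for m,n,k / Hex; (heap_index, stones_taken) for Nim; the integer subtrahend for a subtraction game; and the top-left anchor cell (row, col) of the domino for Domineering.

p1 H@[##.../####.]: H02[####./####.]-1 H03[##.##/####.]+1*
p2 V@[##.##/####.] terminal -1; root [##.../####.] d5

H's best at [##.../####.]: H03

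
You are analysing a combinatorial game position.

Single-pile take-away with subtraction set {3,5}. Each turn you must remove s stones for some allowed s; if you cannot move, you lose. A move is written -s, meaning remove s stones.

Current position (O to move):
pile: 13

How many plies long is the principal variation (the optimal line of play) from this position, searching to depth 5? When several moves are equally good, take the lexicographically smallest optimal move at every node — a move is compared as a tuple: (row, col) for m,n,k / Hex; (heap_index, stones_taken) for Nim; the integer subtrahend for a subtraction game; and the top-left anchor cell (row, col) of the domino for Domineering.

PV length from [13]: 3 plies

p1 O@[13]: -3[10]+1* -5[8]+1
p2 X@[10]: -3[7]-1* -5[5]-1
p3 O@[7]: -3[4]-1 -5[2]+1*
p4 X@[2] terminal -1; root [13] d5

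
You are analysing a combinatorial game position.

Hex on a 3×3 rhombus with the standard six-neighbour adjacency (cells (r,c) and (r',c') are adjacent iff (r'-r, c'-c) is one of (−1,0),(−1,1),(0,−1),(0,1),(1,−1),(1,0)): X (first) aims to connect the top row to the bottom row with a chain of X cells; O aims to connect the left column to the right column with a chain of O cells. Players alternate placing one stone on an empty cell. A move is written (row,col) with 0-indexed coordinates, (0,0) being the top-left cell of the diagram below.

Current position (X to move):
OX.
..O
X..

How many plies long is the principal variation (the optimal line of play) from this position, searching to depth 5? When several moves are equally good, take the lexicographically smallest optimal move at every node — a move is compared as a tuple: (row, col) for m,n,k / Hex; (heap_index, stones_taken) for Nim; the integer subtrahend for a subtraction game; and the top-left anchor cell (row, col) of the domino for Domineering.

PV length from [OX./..O/X..]: 3 plies

[OX./..O/X..] X move#1: (0,2):+1/OXX/..O/X..*, (1,0):+1/OX./X.O/X.., (1,1):+1/OX./.XO/X.., (2,1):+1/OX./..O/XX., (2,2):+1/OX./..O/X.X
[OXX/..O/X..] O move#2: (1,0):-1/OXX/O.O/X..*, (1,1):-1/OXX/.OO/X.., (2,1):-1/OXX/..O/XO., (2,2):-1/OXX/..O/X.O
[OXX/O.O/X..] X move#3: (1,1):+1/OXX/OXO/X..*, (2,1):-1/OXX/O.O/XX., (2,2):-1/OXX/O.O/X.X
[OXX/OXO/X..] end (terminal -1, O#4); searched OX./..O/X.. to 5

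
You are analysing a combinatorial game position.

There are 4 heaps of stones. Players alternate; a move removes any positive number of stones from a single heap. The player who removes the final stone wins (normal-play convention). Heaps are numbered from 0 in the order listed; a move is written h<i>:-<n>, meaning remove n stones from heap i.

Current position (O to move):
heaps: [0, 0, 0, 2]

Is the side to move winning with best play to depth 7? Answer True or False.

ply 1, O at (0,0,0,2) | h3:-1=-1→(0,0,0,1); h3:-2=+1→(0,0,0,0)*
ply 2: (0,0,0,0) is terminal -1 (X); from (0,0,0,2) depth 7

O winning at [(0,0,0,2)]: True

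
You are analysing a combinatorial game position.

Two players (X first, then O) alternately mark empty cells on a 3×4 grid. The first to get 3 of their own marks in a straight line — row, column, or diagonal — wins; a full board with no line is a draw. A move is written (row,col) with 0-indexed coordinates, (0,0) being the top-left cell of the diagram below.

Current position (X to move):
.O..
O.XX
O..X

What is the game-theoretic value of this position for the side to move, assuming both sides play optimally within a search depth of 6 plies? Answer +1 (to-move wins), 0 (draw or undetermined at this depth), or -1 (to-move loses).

p1 X@[.O../O.XX/O..X]: (0,0)[XO../O.XX/O..X]+1* (0,2)[.OX./O.XX/O..X]-1 (0,3)[.O.X/O.XX/O..X]+1 (1,1)[.O../OXXX/O..X]+1 (2,1)[.O../O.XX/OX.X]-1 (2,2)[.O../O.XX/O.XX]-1
p2 O@[XO../O.XX/O..X]: (0,2)[XOO./O.XX/O..X]-1* (0,3)[XO.O/O.XX/O..X]-1 (1,1)[XO../OOXX/O..X]-1 (2,1)[XO../O.XX/OO.X]-1 (2,2)[XO../O.XX/O.OX]-1
p3 X@[XOO./O.XX/O..X]: (0,3)[XOOX/O.XX/O..X]+1* (1,1)[XOO./OXXX/O..X]+1 (2,1)[XOO./O.XX/OX.X]-1 (2,2)[XOO./O.XX/O.XX]-1
p4 O@[XOOX/O.XX/O..X] terminal -1; root [.O../O.XX/O..X] d6

value(.O../O.XX/O..X, X) = +1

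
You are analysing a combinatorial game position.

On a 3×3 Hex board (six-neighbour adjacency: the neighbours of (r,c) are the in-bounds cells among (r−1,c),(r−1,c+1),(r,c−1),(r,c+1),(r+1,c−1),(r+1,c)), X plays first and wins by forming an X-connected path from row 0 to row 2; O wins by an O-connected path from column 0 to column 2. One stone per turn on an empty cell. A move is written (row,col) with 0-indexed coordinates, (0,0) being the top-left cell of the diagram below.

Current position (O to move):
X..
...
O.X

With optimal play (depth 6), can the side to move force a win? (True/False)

[X../.../O.X] O move#1: (0,1):-1/XO./.../O.X, (0,2):-1/X.O/.../O.X, (1,0):-1/X../O../O.X, (1,1):+1/X../.O./O.X*, (1,2):+1/X../..O/O.X, (2,1):-1/X../.../OOX
[X../.O./O.X] X move#2: (0,1):-1/XX./.O./O.X*, (0,2):-1/X.X/.O./O.X, (1,0):-1/X../XO./O.X, (1,2):-1/X../.OX/O.X, (2,1):-1/X../.O./OXX
[XX./.O./O.X] O move#3: (0,2):+1/XXO/.O./O.X*, (1,0):+1/XX./OO./O.X, (1,2):+1/XX./.OO/O.X, (2,1):+1/XX./.O./OOX
[XXO/.O./O.X] end (terminal -1, X#4); searched X../.../O.X to 6

O winning at [X../.../O.X]: True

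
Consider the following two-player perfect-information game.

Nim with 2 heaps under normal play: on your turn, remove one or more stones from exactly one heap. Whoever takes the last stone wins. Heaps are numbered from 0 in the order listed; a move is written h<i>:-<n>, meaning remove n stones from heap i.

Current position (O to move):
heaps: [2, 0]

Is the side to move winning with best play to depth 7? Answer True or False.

O winning at [(2,0)]: True

[(2,0)] O move#1: h0:-1:-1/(1,0), h0:-2:+1/(0,0)*
[(0,0)] end (terminal -1, X#2); searched (2,0) to 7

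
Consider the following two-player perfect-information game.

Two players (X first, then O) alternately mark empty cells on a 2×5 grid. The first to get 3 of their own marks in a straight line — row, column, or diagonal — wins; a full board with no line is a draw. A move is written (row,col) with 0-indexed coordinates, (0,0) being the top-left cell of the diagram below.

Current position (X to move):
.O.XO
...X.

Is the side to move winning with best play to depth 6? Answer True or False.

X winning at [.O.XO/...X.]: True

ply 1, X at .O.XO/...X. | (0,0)=+0→XO.XO/...X.; (0,2)=+0→.OXXO/...X.; (1,0)=+0→.O.XO/X..X.; (1,1)=+0→.O.XO/.X.X.; (1,2)=+1→.O.XO/..XX.*; (1,4)=+0→.O.XO/...XX
ply 2, O at .O.XO/..XX. | (0,0)=-1→OO.XO/..XX.*; (0,2)=-1→.OOXO/..XX.; (1,0)=-1→.O.XO/O.XX.; (1,1)=-1→.O.XO/.OXX.; (1,4)=-1→.O.XO/..XXO
ply 3, X at OO.XO/..XX. | (0,2)=+1→OOXXO/..XX.*; (1,0)=-1→OO.XO/X.XX.; (1,1)=+1→OO.XO/.XXX.; (1,4)=+1→OO.XO/..XXX
ply 4, O at OOXXO/..XX. | (1,0)=-1→OOXXO/O.XX.*; (1,1)=-1→OOXXO/.OXX.; (1,4)=-1→OOXXO/..XXO
ply 5, X at OOXXO/O.XX. | (1,1)=+1→OOXXO/OXXX.*; (1,4)=+1→OOXXO/O.XXX
ply 6: OOXXO/OXXX. is terminal -1 (O); from .O.XO/...X. depth 6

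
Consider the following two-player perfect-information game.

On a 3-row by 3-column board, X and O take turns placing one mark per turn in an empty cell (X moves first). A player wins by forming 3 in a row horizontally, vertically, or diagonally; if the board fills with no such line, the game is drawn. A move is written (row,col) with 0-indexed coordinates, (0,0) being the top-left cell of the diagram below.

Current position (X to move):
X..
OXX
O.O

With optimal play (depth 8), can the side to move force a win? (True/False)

[X../OXX/O.O] X move#1: (0,1):-1/XX./OXX/O.O, (0,2):-1/X.X/OXX/O.O, (2,1):+0/X../OXX/OXO*
[X../OXX/OXO] O move#2: (0,1):+0/XO./OXX/OXO*, (0,2):-1/X.O/OXX/OXO
[XO./OXX/OXO] X move#3: (0,2):+0/XOX/OXX/OXO*
[XOX/OXX/OXO] end (terminal +0, O#4); searched X../OXX/O.O to 8

X winning at [X../OXX/O.O]: False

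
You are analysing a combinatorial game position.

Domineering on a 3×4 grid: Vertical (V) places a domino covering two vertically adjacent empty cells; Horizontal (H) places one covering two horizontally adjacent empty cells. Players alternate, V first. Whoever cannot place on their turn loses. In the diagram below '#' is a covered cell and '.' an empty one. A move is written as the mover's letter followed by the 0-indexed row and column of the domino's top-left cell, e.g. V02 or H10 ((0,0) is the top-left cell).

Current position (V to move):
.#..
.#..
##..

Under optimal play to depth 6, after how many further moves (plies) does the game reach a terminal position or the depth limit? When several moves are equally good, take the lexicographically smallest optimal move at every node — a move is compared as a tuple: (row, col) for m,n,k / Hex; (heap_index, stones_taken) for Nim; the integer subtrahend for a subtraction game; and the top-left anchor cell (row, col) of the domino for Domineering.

ply 1, V at .#../.#../##.. | V00=-1→##../##../##..; V02=+1→.##./.##./##..*; V03=+1→.#.#/.#.#/##..; V12=+1→.#../.##./###.; V13=+1→.#../.#.#/##.#
ply 2, H at .##./.##./##.. | H22=-1→.##./.##./####*
ply 3, V at .##./.##./#### | V00=+1→###./###./####*; V03=+1→.###/.###/####
ply 4: ###./###./#### is terminal -1 (H); from .#../.#../##.. depth 6

PV length from [.#../.#../##..]: 3 plies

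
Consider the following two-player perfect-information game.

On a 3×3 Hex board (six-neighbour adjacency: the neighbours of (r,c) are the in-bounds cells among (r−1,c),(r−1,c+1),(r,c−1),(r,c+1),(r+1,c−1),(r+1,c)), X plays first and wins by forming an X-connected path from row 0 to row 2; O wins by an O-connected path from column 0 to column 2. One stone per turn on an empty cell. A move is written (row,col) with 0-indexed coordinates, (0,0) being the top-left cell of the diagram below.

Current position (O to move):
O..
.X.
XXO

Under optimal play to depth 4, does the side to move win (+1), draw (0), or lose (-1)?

p1 O@[O../.X./XXO]: (0,1)[OO./.X./XXO]-1* (0,2)[O.O/.X./XXO]-1 (1,0)[O../OX./XXO]-1 (1,2)[O../.XO/XXO]-1
p2 X@[OO./.X./XXO]: (0,2)[OOX/.X./XXO]+1* (1,0)[OO./XX./XXO]-1 (1,2)[OO./.XX/XXO]-1
p3 O@[OOX/.X./XXO] terminal -1; root [O../.X./XXO] d4

value(O../.X./XXO, O) = -1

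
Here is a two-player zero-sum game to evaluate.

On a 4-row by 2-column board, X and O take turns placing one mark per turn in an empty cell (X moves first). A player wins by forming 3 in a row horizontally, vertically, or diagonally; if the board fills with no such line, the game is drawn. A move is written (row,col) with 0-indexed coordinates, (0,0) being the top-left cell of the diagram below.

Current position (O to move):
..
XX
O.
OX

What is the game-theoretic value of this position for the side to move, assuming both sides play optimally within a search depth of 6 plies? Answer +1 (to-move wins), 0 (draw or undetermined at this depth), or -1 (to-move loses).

value(../XX/O./OX, O) = 0

[../XX/O./OX] O move#1: (0,0):-1/O./XX/O./OX, (0,1):-1/.O/XX/O./OX, (2,1):+0/../XX/OO/OX*
[../XX/OO/OX] X move#2: (0,0):+0/X./XX/OO/OX*, (0,1):+0/.X/XX/OO/OX
[X./XX/OO/OX] O move#3: (0,1):+0/XO/XX/OO/OX*
[XO/XX/OO/OX] end (terminal +0, X#4); searched ../XX/O./OX to 6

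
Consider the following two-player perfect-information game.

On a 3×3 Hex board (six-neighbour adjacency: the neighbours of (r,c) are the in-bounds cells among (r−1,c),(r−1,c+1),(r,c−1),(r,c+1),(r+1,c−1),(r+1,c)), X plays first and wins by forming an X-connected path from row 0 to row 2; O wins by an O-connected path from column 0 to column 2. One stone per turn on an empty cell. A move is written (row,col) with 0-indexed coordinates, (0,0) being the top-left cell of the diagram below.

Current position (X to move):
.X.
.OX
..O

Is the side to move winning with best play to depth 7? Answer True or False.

X winning at [.X./.OX/..O]: False

p1 X@[.X./.OX/..O]: (0,0)[XX./.OX/..O]-1* (0,2)[.XX/.OX/..O]-1 (1,0)[.X./XOX/..O]-1 (2,0)[.X./.OX/X.O]-1 (2,1)[.X./.OX/.XO]-1
p2 O@[XX./.OX/..O]: (0,2)[XXO/.OX/..O]+1* (1,0)[XX./OOX/..O]+1 (2,0)[XX./.OX/O.O]+1 (2,1)[XX./.OX/.OO]+1
p3 X@[XXO/.OX/..O]: (1,0)[XXO/XOX/..O]-1* (2,0)[XXO/.OX/X.O]-1 (2,1)[XXO/.OX/.XO]-1
p4 O@[XXO/XOX/..O]: (2,0)[XXO/XOX/O.O]+1* (2,1)[XXO/XOX/.OO]-1
p5 X@[XXO/XOX/O.O] terminal -1; root [.X./.OX/..O] d7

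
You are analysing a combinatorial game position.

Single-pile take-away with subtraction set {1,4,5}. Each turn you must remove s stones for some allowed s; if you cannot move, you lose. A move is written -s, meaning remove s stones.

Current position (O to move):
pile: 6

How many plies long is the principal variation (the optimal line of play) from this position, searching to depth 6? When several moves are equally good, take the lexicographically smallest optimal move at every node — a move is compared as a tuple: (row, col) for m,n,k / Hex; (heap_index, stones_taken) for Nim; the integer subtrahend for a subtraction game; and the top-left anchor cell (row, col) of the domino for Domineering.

[6] O move#1: -1:-1/5, -4:+1/2*, -5:-1/1
[2] X move#2: -1:-1/1*
[1] O move#3: -1:+1/0*
[0] end (terminal -1, X#4); searched 6 to 6

PV length from [6]: 3 plies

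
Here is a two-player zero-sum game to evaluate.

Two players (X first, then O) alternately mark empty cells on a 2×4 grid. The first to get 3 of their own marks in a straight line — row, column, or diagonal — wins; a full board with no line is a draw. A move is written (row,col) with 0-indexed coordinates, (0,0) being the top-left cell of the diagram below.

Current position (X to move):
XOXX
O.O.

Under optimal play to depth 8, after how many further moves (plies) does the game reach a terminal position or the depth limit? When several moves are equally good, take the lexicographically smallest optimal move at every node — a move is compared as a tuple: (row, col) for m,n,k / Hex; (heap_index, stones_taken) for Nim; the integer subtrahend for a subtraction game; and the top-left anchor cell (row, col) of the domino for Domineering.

PV length from [XOXX/O.O.]: 2 plies

p1 X@[XOXX/O.O.]: (1,1)[XOXX/OXO.]+0* (1,3)[XOXX/O.OX]-1
p2 O@[XOXX/OXO.]: (1,3)[XOXX/OXOO]+0*
p3 X@[XOXX/OXOO] terminal +0; root [XOXX/O.O.] d8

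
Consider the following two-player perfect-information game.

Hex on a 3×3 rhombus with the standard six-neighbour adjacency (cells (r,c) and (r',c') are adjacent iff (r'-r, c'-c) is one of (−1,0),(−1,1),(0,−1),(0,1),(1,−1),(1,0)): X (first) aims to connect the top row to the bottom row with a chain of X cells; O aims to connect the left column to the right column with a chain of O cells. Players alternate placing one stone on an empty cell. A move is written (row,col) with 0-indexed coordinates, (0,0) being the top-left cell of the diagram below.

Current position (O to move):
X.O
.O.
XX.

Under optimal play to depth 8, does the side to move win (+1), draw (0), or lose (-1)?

value(X.O/.O./XX., O) = +1

ply 1, O at X.O/.O./XX. | (0,1)=-1→XOO/.O./XX.; (1,0)=+1→X.O/OO./XX.*; (1,2)=-1→X.O/.OO/XX.; (2,2)=-1→X.O/.O./XXO
ply 2: X.O/OO./XX. is terminal -1 (X); from X.O/.O./XX. depth 8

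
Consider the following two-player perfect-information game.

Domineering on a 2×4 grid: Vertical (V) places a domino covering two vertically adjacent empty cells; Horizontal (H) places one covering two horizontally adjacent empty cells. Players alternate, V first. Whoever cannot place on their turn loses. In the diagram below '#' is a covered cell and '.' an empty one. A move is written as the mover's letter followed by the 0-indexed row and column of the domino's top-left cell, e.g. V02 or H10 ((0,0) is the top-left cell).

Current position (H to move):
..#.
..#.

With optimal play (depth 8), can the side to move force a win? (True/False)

H winning at [..#./..#.]: True

ply 1, H at ..#./..#. | H00=+1→###./..#.*; H10=+1→..#./###.
ply 2, V at ###./..#. | V03=-1→####/..##*
ply 3, H at ####/..## | H10=+1→####/####*
ply 4: ####/#### is terminal -1 (V); from ..#./..#. depth 8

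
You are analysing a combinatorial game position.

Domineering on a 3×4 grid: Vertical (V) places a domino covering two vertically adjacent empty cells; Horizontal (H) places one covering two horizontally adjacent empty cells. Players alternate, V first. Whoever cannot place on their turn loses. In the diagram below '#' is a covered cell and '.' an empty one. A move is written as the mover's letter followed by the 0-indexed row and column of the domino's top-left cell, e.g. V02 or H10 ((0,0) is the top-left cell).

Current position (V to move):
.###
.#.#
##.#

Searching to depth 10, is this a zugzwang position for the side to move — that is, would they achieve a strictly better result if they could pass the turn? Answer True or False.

zugzwang(.###/.#.#/##.#, V) = False

ply 1, V at .###/.#.#/##.# | V00=+1→####/##.#/##.#*; V12=+1→.###/.###/####
ply 2: ####/##.#/##.# is terminal -1 (H); from .###/.#.#/##.# depth 10
pass branch (H moves first from the same position):
  | ply 1: .###/.#.#/##.# is terminal -1 (H); from .###/.#.#/##.# depth 10
V moving scores +1; V passing scores +1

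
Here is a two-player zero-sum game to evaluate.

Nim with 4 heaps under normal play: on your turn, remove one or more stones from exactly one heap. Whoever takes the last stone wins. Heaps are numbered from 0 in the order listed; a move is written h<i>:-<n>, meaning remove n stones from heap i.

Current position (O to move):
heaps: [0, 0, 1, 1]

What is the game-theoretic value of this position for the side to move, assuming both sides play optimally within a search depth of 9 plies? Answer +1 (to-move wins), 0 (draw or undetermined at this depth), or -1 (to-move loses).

p1 O@[(0,0,1,1)]: h2:-1[(0,0,0,1)]-1* h3:-1[(0,0,1,0)]-1
p2 X@[(0,0,0,1)]: h3:-1[(0,0,0,0)]+1*
p3 O@[(0,0,0,0)] terminal -1; root [(0,0,1,1)] d9

value((0,0,1,1), O) = -1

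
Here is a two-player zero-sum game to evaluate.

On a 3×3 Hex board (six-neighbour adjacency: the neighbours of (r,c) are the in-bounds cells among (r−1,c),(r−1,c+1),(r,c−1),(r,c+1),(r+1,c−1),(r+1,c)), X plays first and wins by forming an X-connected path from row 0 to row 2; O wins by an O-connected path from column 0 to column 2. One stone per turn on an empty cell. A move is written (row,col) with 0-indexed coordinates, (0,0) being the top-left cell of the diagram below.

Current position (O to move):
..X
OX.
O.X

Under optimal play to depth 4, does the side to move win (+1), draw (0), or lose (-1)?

p1 O@[..X/OX./O.X]: (0,0)[O.X/OX./O.X]-1* (0,1)[.OX/OX./O.X]-1 (1,2)[..X/OXO/O.X]-1 (2,1)[..X/OX./OOX]-1
p2 X@[O.X/OX./O.X]: (0,1)[OXX/OX./O.X]+1* (1,2)[O.X/OXX/O.X]+1 (2,1)[O.X/OX./OXX]+1
p3 O@[OXX/OX./O.X]: (1,2)[OXX/OXO/O.X]-1* (2,1)[OXX/OX./OOX]-1
p4 X@[OXX/OXO/O.X]: (2,1)[OXX/OXO/OXX]+1*
p5 O@[OXX/OXO/OXX] terminal -1; root [..X/OX./O.X] d4

value(..X/OX./O.X, O) = -1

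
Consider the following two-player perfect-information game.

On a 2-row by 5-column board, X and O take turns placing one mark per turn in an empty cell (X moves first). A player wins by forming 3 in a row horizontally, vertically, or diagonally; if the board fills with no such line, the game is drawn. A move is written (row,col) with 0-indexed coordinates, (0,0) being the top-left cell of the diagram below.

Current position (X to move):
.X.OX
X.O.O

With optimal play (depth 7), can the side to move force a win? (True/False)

X winning at [.X.OX/X.O.O]: False

p1 X@[.X.OX/X.O.O]: (0,0)[XX.OX/X.O.O]-1 (0,2)[.XXOX/X.O.O]-1 (1,1)[.X.OX/XXO.O]-1 (1,3)[.X.OX/X.OXO]+0*
p2 O@[.X.OX/X.OXO]: (0,0)[OX.OX/X.OXO]+0* (0,2)[.XOOX/X.OXO]+0 (1,1)[.X.OX/XOOXO]+0
p3 X@[OX.OX/X.OXO]: (0,2)[OXXOX/X.OXO]+0* (1,1)[OX.OX/XXOXO]+0
p4 O@[OXXOX/X.OXO]: (1,1)[OXXOX/XOOXO]+0*
p5 X@[OXXOX/XOOXO] terminal +0; root [.X.OX/X.O.O] d7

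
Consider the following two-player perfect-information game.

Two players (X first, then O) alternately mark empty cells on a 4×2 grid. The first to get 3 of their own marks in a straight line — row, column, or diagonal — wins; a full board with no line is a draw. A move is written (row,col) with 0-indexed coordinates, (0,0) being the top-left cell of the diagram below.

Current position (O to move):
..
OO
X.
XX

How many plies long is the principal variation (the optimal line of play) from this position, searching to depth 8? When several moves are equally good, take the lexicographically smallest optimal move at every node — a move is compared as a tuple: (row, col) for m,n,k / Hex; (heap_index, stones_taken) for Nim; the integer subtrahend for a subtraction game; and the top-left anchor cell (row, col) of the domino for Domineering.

PV length from [../OO/X./XX]: 3 plies

ply 1, O at ../OO/X./XX | (0,0)=+0→O./OO/X./XX*; (0,1)=+0→.O/OO/X./XX; (2,1)=+0→../OO/XO/XX
ply 2, X at O./OO/X./XX | (0,1)=+0→OX/OO/X./XX*; (2,1)=+0→O./OO/XX/XX
ply 3, O at OX/OO/X./XX | (2,1)=+0→OX/OO/XO/XX*
ply 4: OX/OO/XO/XX is terminal +0 (X); from ../OO/X./XX depth 8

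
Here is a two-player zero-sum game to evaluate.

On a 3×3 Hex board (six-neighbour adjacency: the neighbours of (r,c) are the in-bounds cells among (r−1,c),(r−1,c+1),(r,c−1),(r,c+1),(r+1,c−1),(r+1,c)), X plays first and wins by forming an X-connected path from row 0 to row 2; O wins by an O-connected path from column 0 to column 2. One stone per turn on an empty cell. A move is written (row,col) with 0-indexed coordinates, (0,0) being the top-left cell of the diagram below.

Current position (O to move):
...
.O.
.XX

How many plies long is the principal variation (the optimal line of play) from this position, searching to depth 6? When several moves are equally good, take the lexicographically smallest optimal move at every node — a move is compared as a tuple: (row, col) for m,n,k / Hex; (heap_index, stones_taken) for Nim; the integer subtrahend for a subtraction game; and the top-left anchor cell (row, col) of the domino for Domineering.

ply 1, O at .../.O./.XX | (0,0)=+1→O../.O./.XX*; (0,1)=+1→.O./.O./.XX; (0,2)=+1→..O/.O./.XX; (1,0)=+1→.../OO./.XX; (1,2)=+1→.../.OO/.XX; (2,0)=+1→.../.O./OXX
ply 2, X at O../.O./.XX | (0,1)=-1→OX./.O./.XX*; (0,2)=-1→O.X/.O./.XX; (1,0)=-1→O../XO./.XX; (1,2)=-1→O../.OX/.XX; (2,0)=-1→O../.O./XXX
ply 3, O at OX./.O./.XX | (0,2)=+1→OXO/.O./.XX*; (1,0)=+1→OX./OO./.XX; (1,2)=+1→OX./.OO/.XX; (2,0)=+1→OX./.O./OXX
ply 4, X at OXO/.O./.XX | (1,0)=-1→OXO/XO./.XX*; (1,2)=-1→OXO/.OX/.XX; (2,0)=-1→OXO/.O./XXX
ply 5, O at OXO/XO./.XX | (1,2)=-1→OXO/XOO/.XX; (2,0)=+1→OXO/XO./OXX*
ply 6: OXO/XO./OXX is terminal -1 (X); from .../.O./.XX depth 6

PV length from [.../.O./.XX]: 5 plies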